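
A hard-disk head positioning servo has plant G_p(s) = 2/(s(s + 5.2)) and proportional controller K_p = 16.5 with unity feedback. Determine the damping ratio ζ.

With unity feedback the closed-loop characteristic equation is s² + 5.2s + 16.5·2 = s² + 5.2s + 33 = 0.
So ω_n² = 33 ⇒ ω_n = 5.745 rad/s, and ζ = 5.2/(2ω_n) = 0.453.

ζ = 0.453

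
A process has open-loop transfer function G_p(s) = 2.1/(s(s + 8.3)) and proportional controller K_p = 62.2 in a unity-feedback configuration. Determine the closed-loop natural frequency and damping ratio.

ω_n = 11.4 rad/s, ζ = 0.363

The closed-loop denominator is s(s+8.3) + 62.2·2.1 = s² + 8.3s + 130.6.
So ω_n² = 130.6 ⇒ ω_n = 11.43 rad/s, and ζ = 8.3/(2ω_n) = 0.363.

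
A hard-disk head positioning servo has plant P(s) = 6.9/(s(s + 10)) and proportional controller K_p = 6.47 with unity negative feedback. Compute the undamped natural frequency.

The closed-loop denominator is s(s+10) + 6.47·6.9 = s² + 10s + 44.64.
Matching s² + 2ζω_n s + ω_n²: ω_n = √44.64 = 6.682 rad/s and 2ζω_n = 10, so ζ = 10/(2·6.682) = 0.748.

ω_n = 6.68 rad/s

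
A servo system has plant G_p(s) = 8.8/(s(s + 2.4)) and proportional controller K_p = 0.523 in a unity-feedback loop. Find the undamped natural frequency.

ω_n = 2.15 rad/s

With unity feedback the closed-loop characteristic equation is s² + 2.4s + 0.523·8.8 = s² + 2.4s + 4.602 = 0.
So ω_n² = 4.602 ⇒ ω_n = 2.145 rad/s, and ζ = 2.4/(2ω_n) = 0.559.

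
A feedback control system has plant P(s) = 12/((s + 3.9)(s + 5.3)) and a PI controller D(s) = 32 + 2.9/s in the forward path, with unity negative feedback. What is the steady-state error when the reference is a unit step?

0

The open loop D(s)P(s) has a pole at the origin (type 1), so the static position error constant is infinite and e_ss = 1/(1+∞) = 0.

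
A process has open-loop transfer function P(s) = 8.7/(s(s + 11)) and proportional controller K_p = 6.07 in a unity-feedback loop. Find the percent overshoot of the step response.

2.63%

From 1 + K_pP(s) = 0: s² + 11s + 52.81 = 0 ⇒ ω_n = 7.267, ζ = 0.7568.
%OS = 100·exp(−πζ/√(1−ζ²)) = 100·exp(−π·0.7568/√0.4272) = 2.63%.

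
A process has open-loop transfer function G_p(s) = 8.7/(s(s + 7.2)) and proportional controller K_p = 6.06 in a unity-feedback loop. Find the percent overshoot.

16.6%

The closed-loop denominator s² + 7.2s + 52.72 gives ω_n = √52.72 = 7.261 and ζ = 7.2/(2ω_n) = 0.4958.
%OS = 100·exp(−πζ/√(1−ζ²)) = 100·exp(−π·0.4958/√0.7542) = 16.6%.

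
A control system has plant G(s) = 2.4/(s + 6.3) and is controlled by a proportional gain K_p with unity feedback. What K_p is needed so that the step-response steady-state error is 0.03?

K_p = 84.9

The loop is type 0, so e_ss(step) = 1/(1 + K_pos) with K_pos = K_p·G(0).
G(0) = 0.381. Require 1/(1 + K_p·0.381) = 0.03, so 1 + 0.381·K_p = 33.33.
K_p = (33.33 − 1)/0.381 = 84.9.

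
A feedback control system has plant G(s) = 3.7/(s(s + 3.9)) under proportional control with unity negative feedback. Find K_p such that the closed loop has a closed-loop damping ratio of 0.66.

K_p = 2.36

Closed-loop characteristic equation: s² + 3.9s + K_p·3.7 = 0.
So ω_n = √(3.7K_p) and 2ζω_n = 3.9, giving ζ = 3.9/(2√(3.7K_p)).
Setting ζ = 0.66: √(3.7K_p) = 3.9/(2·0.66) = 2.955, so K_p = 8.729/3.7 = 2.36.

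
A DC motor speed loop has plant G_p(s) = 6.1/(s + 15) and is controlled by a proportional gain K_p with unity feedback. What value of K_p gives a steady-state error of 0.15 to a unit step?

Steady-state error for a unit step on this type-0 loop is 1/(1 + K_p·G_p(0)).
G_p(0) = 0.4067. Require 1/(1 + K_p·0.4067) = 0.15, so 1 + 0.4067·K_p = 6.667.
K_p = (6.667 − 1)/0.4067 = 13.9.

K_p = 13.9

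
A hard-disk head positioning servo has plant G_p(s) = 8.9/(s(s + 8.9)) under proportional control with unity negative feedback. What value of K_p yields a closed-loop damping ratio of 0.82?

K_p = 3.31

Closed-loop characteristic equation: s² + 8.9s + K_p·8.9 = 0.
So ω_n = √(8.9K_p) and 2ζω_n = 8.9, giving ζ = 8.9/(2√(8.9K_p)).
Setting ζ = 0.82: √(8.9K_p) = 8.9/(2·0.82) = 5.427, so K_p = 29.45/8.9 = 3.31.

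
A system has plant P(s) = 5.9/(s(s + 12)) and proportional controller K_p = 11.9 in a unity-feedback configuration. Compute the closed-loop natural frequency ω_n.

ω_n = 8.38 rad/s

1 + K_p·P(s) = 0 gives s² + 12s + 70.21 = 0.
So ω_n² = 70.21 ⇒ ω_n = 8.379 rad/s, and ζ = 12/(2ω_n) = 0.716.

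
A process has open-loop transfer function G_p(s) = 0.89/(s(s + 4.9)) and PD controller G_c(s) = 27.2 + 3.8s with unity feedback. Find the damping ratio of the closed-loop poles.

Forward path: (27.2 + 3.8s)·0.89/(s(s+4.9)). The closed-loop characteristic equation is s² + (4.9 + 0.89·3.8)s + 0.89·27.2 = 0.
That is s² + 8.282s + 24.21 = 0, so ω_n = 4.92 rad/s and ζ = 8.282/(2·4.92) = 0.8416.

ζ = 0.842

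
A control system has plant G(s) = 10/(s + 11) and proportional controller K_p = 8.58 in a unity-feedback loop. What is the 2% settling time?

Closed-loop transfer function: T(s) = K_p·G(s)/(1 + K_p·G(s)) = 85.8/(s + 11 + 85.8) = 85.8/(s + 96.8).
Time constant τ = 1/96.8 = 0.01033 s, so the 2% settling time is about 4τ = 0.0413 s.

T_s ≈ 0.0413 s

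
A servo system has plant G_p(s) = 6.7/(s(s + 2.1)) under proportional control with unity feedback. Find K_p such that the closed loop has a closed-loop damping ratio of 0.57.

Closed-loop characteristic equation: s² + 2.1s + K_p·6.7 = 0.
So ω_n = √(6.7K_p) and 2ζω_n = 2.1, giving ζ = 2.1/(2√(6.7K_p)).
Setting ζ = 0.57: √(6.7K_p) = 2.1/(2·0.57) = 1.842, so K_p = 3.393/6.7 = 0.506.

K_p = 0.506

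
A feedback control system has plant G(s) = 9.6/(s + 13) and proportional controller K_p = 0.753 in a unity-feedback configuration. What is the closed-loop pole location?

s = -20.23

Closed-loop transfer function: T(s) = K_p·G(s)/(1 + K_p·G(s)) = 7.229/(s + 13 + 7.229) = 7.229/(s + 20.23).
The closed-loop pole is at s = −20.23.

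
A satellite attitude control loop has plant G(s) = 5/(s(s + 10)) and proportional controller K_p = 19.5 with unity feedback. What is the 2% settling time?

Closed-loop characteristic equation: s² + 10s + 97.5 = 0, so ω_n = 9.874 rad/s and ζ = 10/(2·9.874) = 0.5064.
2% settling time T_s ≈ 4/(ζω_n) = 4/5 = 0.8 s.

T_s ≈ 0.8 s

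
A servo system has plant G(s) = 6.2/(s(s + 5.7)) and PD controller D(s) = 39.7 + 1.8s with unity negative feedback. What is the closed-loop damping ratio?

ζ = 0.537

Forward path: (39.7 + 1.8s)·6.2/(s(s+5.7)). The closed-loop characteristic equation is s² + (5.7 + 6.2·1.8)s + 6.2·39.7 = 0.
That is s² + 16.86s + 246.1 = 0, so ω_n = 15.69 rad/s and ζ = 16.86/(2·15.69) = 0.5373.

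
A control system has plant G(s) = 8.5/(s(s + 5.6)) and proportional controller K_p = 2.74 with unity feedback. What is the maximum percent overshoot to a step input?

The closed-loop denominator s² + 5.6s + 23.29 gives ω_n = √23.29 = 4.826 and ζ = 5.6/(2ω_n) = 0.5802.
%OS = 100·exp(−πζ/√(1−ζ²)) = 100·exp(−π·0.5802/√0.6634) = 10.7%.

10.7%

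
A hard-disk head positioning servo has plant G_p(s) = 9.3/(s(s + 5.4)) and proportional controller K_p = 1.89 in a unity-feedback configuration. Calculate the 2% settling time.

Closed-loop characteristic equation: s² + 5.4s + 17.58 = 0, so ω_n = 4.192 rad/s and ζ = 5.4/(2·4.192) = 0.644.
2% settling time T_s ≈ 4/(ζω_n) = 4/2.7 = 1.48 s.

T_s ≈ 1.48 s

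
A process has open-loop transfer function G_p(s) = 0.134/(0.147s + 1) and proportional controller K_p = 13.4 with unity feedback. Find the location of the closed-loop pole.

Closed loop: T(s) = K_p·G_p/(1+K_p·G_p) = 1.796/(0.147s + 1 + 1.796), with pole at s = −(1 + 1.796)/0.147 = −19.02.

s = -19.02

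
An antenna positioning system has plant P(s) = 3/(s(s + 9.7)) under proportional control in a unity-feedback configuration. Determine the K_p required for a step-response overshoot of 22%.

K_p = 41.6

From %OS = 100·exp(−πζ/√(1−ζ²)) = 22%, ζ = −ln(0.22)/√(π²+ln²(0.22)) = 0.4342.
Characteristic equation s² + 9.7s + 3K_p = 0 gives ζ = 9.7/(2√(3K_p)).
Setting ζ = 0.4342: √(3K_p) = 9.7/(2·0.4342) = 11.17, so K_p = 124.8/3 = 41.6.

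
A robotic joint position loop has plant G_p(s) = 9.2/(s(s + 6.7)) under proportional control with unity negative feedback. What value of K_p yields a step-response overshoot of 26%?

From %OS = 100·exp(−πζ/√(1−ζ²)) = 26%, ζ = −ln(0.26)/√(π²+ln²(0.26)) = 0.3941.
Characteristic equation s² + 6.7s + 9.2K_p = 0 gives ζ = 6.7/(2√(9.2K_p)).
Setting ζ = 0.3941: √(9.2K_p) = 6.7/(2·0.3941) = 8.501, so K_p = 72.26/9.2 = 7.85.

K_p = 7.85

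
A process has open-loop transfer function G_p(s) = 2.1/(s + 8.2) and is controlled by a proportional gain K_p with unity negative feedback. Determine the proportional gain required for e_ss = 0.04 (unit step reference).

For a type-0 loop with proportional control, e_ss = 1/(1 + K_p·G_p(0)).
G_p(0) = 0.2561. Require 1/(1 + K_p·0.2561) = 0.04, so 1 + 0.2561·K_p = 25.
K_p = (25 − 1)/0.2561 = 93.7.

K_p = 93.7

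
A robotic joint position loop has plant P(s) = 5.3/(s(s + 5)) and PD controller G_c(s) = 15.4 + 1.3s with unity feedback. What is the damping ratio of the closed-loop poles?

ζ = 0.658

Forward path: (15.4 + 1.3s)·5.3/(s(s+5)). The closed-loop characteristic equation is s² + (5 + 5.3·1.3)s + 5.3·15.4 = 0.
That is s² + 11.89s + 81.62 = 0, so ω_n = 9.034 rad/s and ζ = 11.89/(2·9.034) = 0.658.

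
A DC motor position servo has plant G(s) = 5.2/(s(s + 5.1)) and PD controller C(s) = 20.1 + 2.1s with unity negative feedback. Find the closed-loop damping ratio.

ζ = 0.783

Forward path: (20.1 + 2.1s)·5.2/(s(s+5.1)). The closed-loop characteristic equation is s² + (5.1 + 5.2·2.1)s + 5.2·20.1 = 0.
That is s² + 16.02s + 104.5 = 0, so ω_n = 10.22 rad/s and ζ = 16.02/(2·10.22) = 0.7835.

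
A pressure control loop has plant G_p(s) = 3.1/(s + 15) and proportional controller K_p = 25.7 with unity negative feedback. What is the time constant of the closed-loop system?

τ = 0.0106 s

Closed-loop transfer function: T(s) = K_p·G_p(s)/(1 + K_p·G_p(s)) = 79.67/(s + 15 + 79.67) = 79.67/(s + 94.67).
Time constant τ = 1/94.67 = 0.0106 s.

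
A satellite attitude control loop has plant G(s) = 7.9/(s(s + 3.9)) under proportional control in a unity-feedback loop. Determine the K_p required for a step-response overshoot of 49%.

From %OS = 100·exp(−πζ/√(1−ζ²)) = 49%, ζ = −ln(0.49)/√(π²+ln²(0.49)) = 0.2214.
Characteristic equation s² + 3.9s + 7.9K_p = 0 gives ζ = 3.9/(2√(7.9K_p)).
Setting ζ = 0.2214: √(7.9K_p) = 3.9/(2·0.2214) = 8.806, so K_p = 77.55/7.9 = 9.82.

K_p = 9.82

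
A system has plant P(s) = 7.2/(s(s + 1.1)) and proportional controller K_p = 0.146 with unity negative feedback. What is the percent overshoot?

The closed-loop denominator s² + 1.1s + 1.051 gives ω_n = √1.051 = 1.025 and ζ = 1.1/(2ω_n) = 0.5364.
%OS = 100·exp(−πζ/√(1−ζ²)) = 100·exp(−π·0.5364/√0.7122) = 13.6%.

13.6%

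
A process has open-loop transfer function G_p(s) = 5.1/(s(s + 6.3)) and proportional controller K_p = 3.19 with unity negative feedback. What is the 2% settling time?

T_s ≈ 1.27 s

Closed-loop characteristic equation: s² + 6.3s + 16.27 = 0, so ω_n = 4.033 rad/s and ζ = 6.3/(2·4.033) = 0.781.
2% settling time T_s ≈ 4/(ζω_n) = 4/3.15 = 1.27 s.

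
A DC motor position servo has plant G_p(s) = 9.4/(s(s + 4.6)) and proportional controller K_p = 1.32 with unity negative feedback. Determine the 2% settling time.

T_s ≈ 1.74 s

From 1 + K_pG_p(s) = 0: s² + 4.6s + 12.41 = 0 ⇒ ω_n = 3.522, ζ = 0.6529.
2% settling time T_s ≈ 4/(ζω_n) = 4/2.3 = 1.74 s.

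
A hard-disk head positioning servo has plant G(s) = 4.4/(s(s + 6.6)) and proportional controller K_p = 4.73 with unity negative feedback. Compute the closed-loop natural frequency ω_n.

ω_n = 4.56 rad/s

1 + K_p·G(s) = 0 gives s² + 6.6s + 20.81 = 0.
Matching s² + 2ζω_n s + ω_n²: ω_n = √20.81 = 4.562 rad/s and 2ζω_n = 6.6, so ζ = 6.6/(2·4.562) = 0.723.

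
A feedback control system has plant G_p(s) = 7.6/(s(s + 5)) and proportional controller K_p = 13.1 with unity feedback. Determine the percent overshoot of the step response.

Closed-loop characteristic equation: s² + 5s + 99.56 = 0, so ω_n = 9.978 rad/s and ζ = 5/(2·9.978) = 0.2506.
%OS = 100·exp(−πζ/√(1−ζ²)) = 100·exp(−π·0.2506/√0.9372) = 44.3%.

44.3%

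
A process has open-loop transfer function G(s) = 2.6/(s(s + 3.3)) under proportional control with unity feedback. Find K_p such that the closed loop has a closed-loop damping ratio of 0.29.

Closed-loop characteristic equation: s² + 3.3s + K_p·2.6 = 0.
So ω_n = √(2.6K_p) and 2ζω_n = 3.3, giving ζ = 3.3/(2√(2.6K_p)).
Setting ζ = 0.29: √(2.6K_p) = 3.3/(2·0.29) = 5.69, so K_p = 32.37/2.6 = 12.5.

K_p = 12.5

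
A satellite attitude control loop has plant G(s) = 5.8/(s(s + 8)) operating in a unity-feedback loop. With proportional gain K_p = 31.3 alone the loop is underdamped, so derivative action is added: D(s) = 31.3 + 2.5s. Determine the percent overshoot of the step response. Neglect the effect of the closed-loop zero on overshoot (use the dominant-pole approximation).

Forward path: (31.3 + 2.5s)·5.8/(s(s+8)). The closed-loop characteristic equation is s² + (8 + 5.8·2.5)s + 5.8·31.3 = 0.
That is s² + 22.5s + 181.5 = 0, so ω_n = 13.47 rad/s and ζ = 22.5/(2·13.47) = 0.835.
%OS = 100·exp(−πζ/√(1−ζ²)) = 0.851%.

0.851%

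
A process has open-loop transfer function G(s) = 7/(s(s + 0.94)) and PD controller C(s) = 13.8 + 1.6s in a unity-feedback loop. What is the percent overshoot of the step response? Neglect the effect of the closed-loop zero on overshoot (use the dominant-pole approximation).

Forward path: (13.8 + 1.6s)·7/(s(s+0.94)). The closed-loop characteristic equation is s² + (0.94 + 7·1.6)s + 7·13.8 = 0.
That is s² + 12.14s + 96.6 = 0, so ω_n = 9.829 rad/s and ζ = 12.14/(2·9.829) = 0.6176.
%OS = 100·exp(−πζ/√(1−ζ²)) = 8.48%.

8.48%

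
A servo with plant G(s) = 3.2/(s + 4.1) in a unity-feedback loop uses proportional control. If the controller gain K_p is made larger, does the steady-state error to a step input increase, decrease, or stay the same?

The position error constant K_pos = K_p·G(0) grows with K_p, and e_ss = 1/(1+K_pos) falls.

decrease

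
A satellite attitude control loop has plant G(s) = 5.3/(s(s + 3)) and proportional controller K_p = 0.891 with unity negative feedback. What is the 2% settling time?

Closed-loop characteristic equation: s² + 3s + 4.722 = 0, so ω_n = 2.173 rad/s and ζ = 3/(2·2.173) = 0.6903.
2% settling time T_s ≈ 4/(ζω_n) = 4/1.5 = 2.67 s.

T_s ≈ 2.67 s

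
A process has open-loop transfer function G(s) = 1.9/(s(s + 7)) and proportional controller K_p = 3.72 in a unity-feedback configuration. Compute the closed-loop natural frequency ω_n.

ω_n = 2.66 rad/s

1 + K_p·G(s) = 0 gives s² + 7s + 7.068 = 0.
Matching s² + 2ζω_n s + ω_n²: ω_n = √7.068 = 2.659 rad/s and 2ζω_n = 7, so ζ = 7/(2·2.659) = 1.32.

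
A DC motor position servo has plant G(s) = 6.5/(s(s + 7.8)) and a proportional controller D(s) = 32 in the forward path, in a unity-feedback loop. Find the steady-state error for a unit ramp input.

The loop has one pole at the origin (type 1). Velocity error constant K_v = lim_{s→0} s·D(s)G(s) = 32·6.5/7.8 = 26.67.
Steady-state error to a unit ramp: e_ss = 1/K_v = 0.0375.

0.0375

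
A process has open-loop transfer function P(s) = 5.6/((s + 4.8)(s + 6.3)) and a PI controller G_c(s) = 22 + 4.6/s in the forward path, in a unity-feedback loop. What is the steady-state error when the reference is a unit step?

The open loop G_c(s)P(s) has a pole at the origin (type 1), so the static position error constant is infinite and e_ss = 1/(1+∞) = 0.

0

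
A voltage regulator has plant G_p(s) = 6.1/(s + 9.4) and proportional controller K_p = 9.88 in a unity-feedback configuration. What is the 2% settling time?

Closed-loop transfer function: T(s) = K_p·G_p(s)/(1 + K_p·G_p(s)) = 60.27/(s + 9.4 + 60.27) = 60.27/(s + 69.67).
Time constant τ = 1/69.67 = 0.01435 s, so the 2% settling time is about 4τ = 0.0574 s.

T_s ≈ 0.0574 s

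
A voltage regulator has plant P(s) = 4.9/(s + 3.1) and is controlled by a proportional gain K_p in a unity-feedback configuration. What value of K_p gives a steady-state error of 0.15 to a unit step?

K_p = 3.59

Steady-state error for a unit step on this type-0 loop is 1/(1 + K_p·P(0)).
P(0) = 1.581. Require 1/(1 + K_p·1.581) = 0.15, so 1 + 1.581·K_p = 6.667.
K_p = (6.667 − 1)/1.581 = 3.59.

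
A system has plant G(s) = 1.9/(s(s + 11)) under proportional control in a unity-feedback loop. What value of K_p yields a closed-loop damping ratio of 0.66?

Closed-loop characteristic equation: s² + 11s + K_p·1.9 = 0.
So ω_n = √(1.9K_p) and 2ζω_n = 11, giving ζ = 11/(2√(1.9K_p)).
Setting ζ = 0.66: √(1.9K_p) = 11/(2·0.66) = 8.333, so K_p = 69.44/1.9 = 36.5.

K_p = 36.5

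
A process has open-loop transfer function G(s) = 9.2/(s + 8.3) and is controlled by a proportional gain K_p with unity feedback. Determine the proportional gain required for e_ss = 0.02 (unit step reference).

Steady-state error for a unit step on this type-0 loop is 1/(1 + K_p·G(0)).
G(0) = 1.108. Require 1/(1 + K_p·1.108) = 0.02, so 1 + 1.108·K_p = 50.
K_p = (50 − 1)/1.108 = 44.2.

K_p = 44.2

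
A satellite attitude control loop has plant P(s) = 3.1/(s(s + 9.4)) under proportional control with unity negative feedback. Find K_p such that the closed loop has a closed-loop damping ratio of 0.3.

Closed-loop characteristic equation: s² + 9.4s + K_p·3.1 = 0.
So ω_n = √(3.1K_p) and 2ζω_n = 9.4, giving ζ = 9.4/(2√(3.1K_p)).
Setting ζ = 0.3: √(3.1K_p) = 9.4/(2·0.3) = 15.67, so K_p = 245.4/3.1 = 79.2.

K_p = 79.2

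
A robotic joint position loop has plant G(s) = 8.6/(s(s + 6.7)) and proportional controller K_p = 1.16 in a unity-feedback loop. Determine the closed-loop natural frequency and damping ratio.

ω_n = 3.16 rad/s, ζ = 1.06

With unity feedback the closed-loop characteristic equation is s² + 6.7s + 1.16·8.6 = s² + 6.7s + 9.976 = 0.
Matching s² + 2ζω_n s + ω_n²: ω_n = √9.976 = 3.158 rad/s and 2ζω_n = 6.7, so ζ = 6.7/(2·3.158) = 1.06.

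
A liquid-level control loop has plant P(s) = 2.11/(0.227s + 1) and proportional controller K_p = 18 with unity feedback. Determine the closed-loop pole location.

s = -171.7

Closed loop: T(s) = K_p·P/(1+K_p·P) = 37.98/(0.227s + 1 + 37.98), with pole at s = −(1 + 37.98)/0.227 = −171.7.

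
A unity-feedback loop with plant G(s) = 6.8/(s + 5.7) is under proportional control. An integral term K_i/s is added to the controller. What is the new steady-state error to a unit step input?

0

The integrator makes K_pos = lim_{s→0} C(s)G(s) infinite, so e_ss = 1/(1+K_pos) = 0.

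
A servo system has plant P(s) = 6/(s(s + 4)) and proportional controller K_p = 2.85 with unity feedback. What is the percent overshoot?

17.6%

Closed-loop characteristic equation: s² + 4s + 17.1 = 0, so ω_n = 4.135 rad/s and ζ = 4/(2·4.135) = 0.4837.
%OS = 100·exp(−πζ/√(1−ζ²)) = 100·exp(−π·0.4837/√0.7661) = 17.6%.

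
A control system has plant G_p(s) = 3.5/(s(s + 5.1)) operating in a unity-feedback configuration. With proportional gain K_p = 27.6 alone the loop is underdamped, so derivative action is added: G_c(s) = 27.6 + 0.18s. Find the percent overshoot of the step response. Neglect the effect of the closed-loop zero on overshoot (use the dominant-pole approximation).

Forward path: (27.6 + 0.18s)·3.5/(s(s+5.1)). The closed-loop characteristic equation is s² + (5.1 + 3.5·0.18)s + 3.5·27.6 = 0.
That is s² + 5.73s + 96.6 = 0, so ω_n = 9.829 rad/s and ζ = 5.73/(2·9.829) = 0.2915.
%OS = 100·exp(−πζ/√(1−ζ²)) = 38.4%.

38.4%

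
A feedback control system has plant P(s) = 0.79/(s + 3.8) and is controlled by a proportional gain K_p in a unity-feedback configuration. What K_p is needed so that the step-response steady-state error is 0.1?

K_p = 43.3

For a type-0 loop with proportional control, e_ss = 1/(1 + K_p·P(0)).
P(0) = 0.2079. Require 1/(1 + K_p·0.2079) = 0.1, so 1 + 0.2079·K_p = 10.
K_p = (10 − 1)/0.2079 = 43.3.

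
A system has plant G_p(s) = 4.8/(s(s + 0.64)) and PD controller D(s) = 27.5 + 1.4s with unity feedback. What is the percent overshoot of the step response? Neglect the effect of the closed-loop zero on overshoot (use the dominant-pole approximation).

34.6%

Forward path: (27.5 + 1.4s)·4.8/(s(s+0.64)). The closed-loop characteristic equation is s² + (0.64 + 4.8·1.4)s + 4.8·27.5 = 0.
That is s² + 7.36s + 132 = 0, so ω_n = 11.49 rad/s and ζ = 7.36/(2·11.49) = 0.3203.
%OS = 100·exp(−πζ/√(1−ζ²)) = 34.6%.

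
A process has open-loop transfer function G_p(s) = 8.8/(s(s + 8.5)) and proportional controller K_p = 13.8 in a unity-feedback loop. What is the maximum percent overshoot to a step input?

26.9%

From 1 + K_pG_p(s) = 0: s² + 8.5s + 121.4 = 0 ⇒ ω_n = 11.02, ζ = 0.3857.
%OS = 100·exp(−πζ/√(1−ζ²)) = 100·exp(−π·0.3857/√0.8513) = 26.9%.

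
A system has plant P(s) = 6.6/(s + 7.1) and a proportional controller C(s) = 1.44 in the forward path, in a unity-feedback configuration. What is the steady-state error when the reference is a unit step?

0.428

The loop is type 0. Static position error constant K_pos = C(0)·P(0) = 1.44·0.9296 = 1.339.
Steady-state error to a unit step: e_ss = 1/(1+K_pos) = 1/2.339 = 0.428.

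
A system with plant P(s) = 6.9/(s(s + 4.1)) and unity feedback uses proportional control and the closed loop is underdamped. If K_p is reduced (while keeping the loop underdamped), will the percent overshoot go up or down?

ζ = 4.1/(2√(6.9K_p)) rises as K_p falls; higher damping means less overshoot.

decrease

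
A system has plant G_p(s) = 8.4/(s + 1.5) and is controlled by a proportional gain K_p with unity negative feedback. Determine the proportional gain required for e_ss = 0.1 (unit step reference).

K_p = 1.61

The loop is type 0, so e_ss(step) = 1/(1 + K_pos) with K_pos = K_p·G_p(0).
G_p(0) = 5.6. Require 1/(1 + K_p·5.6) = 0.1, so 1 + 5.6·K_p = 10.
K_p = (10 − 1)/5.6 = 1.61.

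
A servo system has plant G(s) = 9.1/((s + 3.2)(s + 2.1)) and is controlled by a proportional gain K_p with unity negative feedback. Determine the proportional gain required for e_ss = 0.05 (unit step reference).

K_p = 14

The loop is type 0, so e_ss(step) = 1/(1 + K_pos) with K_pos = K_p·G(0).
G(0) = 1.354. Require 1/(1 + K_p·1.354) = 0.05, so 1 + 1.354·K_p = 20.
K_p = (20 − 1)/1.354 = 14.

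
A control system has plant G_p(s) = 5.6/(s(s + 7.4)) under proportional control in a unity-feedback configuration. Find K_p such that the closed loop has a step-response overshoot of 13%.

From %OS = 100·exp(−πζ/√(1−ζ²)) = 13%, ζ = −ln(0.13)/√(π²+ln²(0.13)) = 0.5446.
Characteristic equation s² + 7.4s + 5.6K_p = 0 gives ζ = 7.4/(2√(5.6K_p)).
Setting ζ = 0.5446: √(5.6K_p) = 7.4/(2·0.5446) = 6.793, so K_p = 46.15/5.6 = 8.24.

K_p = 8.24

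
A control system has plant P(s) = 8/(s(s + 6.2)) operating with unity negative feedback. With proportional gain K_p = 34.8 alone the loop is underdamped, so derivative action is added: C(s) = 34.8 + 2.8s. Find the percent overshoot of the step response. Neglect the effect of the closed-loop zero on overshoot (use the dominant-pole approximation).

0.538%

Forward path: (34.8 + 2.8s)·8/(s(s+6.2)). The closed-loop characteristic equation is s² + (6.2 + 8·2.8)s + 8·34.8 = 0.
That is s² + 28.6s + 278.4 = 0, so ω_n = 16.69 rad/s and ζ = 28.6/(2·16.69) = 0.857.
%OS = 100·exp(−πζ/√(1−ζ²)) = 0.538%.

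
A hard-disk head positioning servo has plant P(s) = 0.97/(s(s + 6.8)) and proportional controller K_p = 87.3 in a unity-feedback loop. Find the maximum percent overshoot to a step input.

28.7%

From 1 + K_pP(s) = 0: s² + 6.8s + 84.68 = 0 ⇒ ω_n = 9.202, ζ = 0.3695.
%OS = 100·exp(−πζ/√(1−ζ²)) = 100·exp(−π·0.3695/√0.8635) = 28.7%.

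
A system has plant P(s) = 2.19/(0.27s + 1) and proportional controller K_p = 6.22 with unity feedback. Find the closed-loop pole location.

Closed loop: T(s) = K_p·P/(1+K_p·P) = 13.62/(0.27s + 1 + 13.62), with pole at s = −(1 + 13.62)/0.27 = −54.15.

s = -54.15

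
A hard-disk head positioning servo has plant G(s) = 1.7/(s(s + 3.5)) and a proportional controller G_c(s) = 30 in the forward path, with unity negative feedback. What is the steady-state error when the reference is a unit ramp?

The loop has one pole at the origin (type 1). Velocity error constant K_v = lim_{s→0} s·G_c(s)G(s) = 30·1.7/3.5 = 14.57.
Steady-state error to a unit ramp: e_ss = 1/K_v = 0.0686.

0.0686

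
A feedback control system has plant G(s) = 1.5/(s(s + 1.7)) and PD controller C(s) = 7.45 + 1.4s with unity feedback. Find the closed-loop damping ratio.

ζ = 0.568

Forward path: (7.45 + 1.4s)·1.5/(s(s+1.7)). The closed-loop characteristic equation is s² + (1.7 + 1.5·1.4)s + 1.5·7.45 = 0.
That is s² + 3.8s + 11.18 = 0, so ω_n = 3.343 rad/s and ζ = 3.8/(2·3.343) = 0.5684.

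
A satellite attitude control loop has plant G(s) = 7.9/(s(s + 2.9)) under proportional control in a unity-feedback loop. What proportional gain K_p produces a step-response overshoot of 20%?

From %OS = 100·exp(−πζ/√(1−ζ²)) = 20%, ζ = −ln(0.2)/√(π²+ln²(0.2)) = 0.4559.
Characteristic equation s² + 2.9s + 7.9K_p = 0 gives ζ = 2.9/(2√(7.9K_p)).
Setting ζ = 0.4559: √(7.9K_p) = 2.9/(2·0.4559) = 3.18, so K_p = 10.11/7.9 = 1.28.

K_p = 1.28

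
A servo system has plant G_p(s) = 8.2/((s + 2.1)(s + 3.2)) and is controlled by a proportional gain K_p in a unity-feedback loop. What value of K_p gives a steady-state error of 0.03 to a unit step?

K_p = 26.5

The loop is type 0, so e_ss(step) = 1/(1 + K_pos) with K_pos = K_p·G_p(0).
G_p(0) = 1.22. Require 1/(1 + K_p·1.22) = 0.03, so 1 + 1.22·K_p = 33.33.
K_p = (33.33 − 1)/1.22 = 26.5.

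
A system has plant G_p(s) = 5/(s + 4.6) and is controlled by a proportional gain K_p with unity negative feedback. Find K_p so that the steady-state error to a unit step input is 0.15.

Steady-state error for a unit step on this type-0 loop is 1/(1 + K_p·G_p(0)).
G_p(0) = 1.087. Require 1/(1 + K_p·1.087) = 0.15, so 1 + 1.087·K_p = 6.667.
K_p = (6.667 − 1)/1.087 = 5.21.

K_p = 5.21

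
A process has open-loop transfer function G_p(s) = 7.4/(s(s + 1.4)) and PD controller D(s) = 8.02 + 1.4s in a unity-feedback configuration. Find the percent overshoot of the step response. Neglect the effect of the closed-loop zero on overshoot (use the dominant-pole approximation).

2.44%

Forward path: (8.02 + 1.4s)·7.4/(s(s+1.4)). The closed-loop characteristic equation is s² + (1.4 + 7.4·1.4)s + 7.4·8.02 = 0.
That is s² + 11.76s + 59.35 = 0, so ω_n = 7.704 rad/s and ζ = 11.76/(2·7.704) = 0.7633.
%OS = 100·exp(−πζ/√(1−ζ²)) = 2.44%.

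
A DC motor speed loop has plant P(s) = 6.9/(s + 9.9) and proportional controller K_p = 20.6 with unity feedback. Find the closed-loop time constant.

τ = 0.00658 s

Closed-loop transfer function: T(s) = K_p·P(s)/(1 + K_p·P(s)) = 142.1/(s + 9.9 + 142.1) = 142.1/(s + 152).
Time constant τ = 1/152 = 0.00658 s.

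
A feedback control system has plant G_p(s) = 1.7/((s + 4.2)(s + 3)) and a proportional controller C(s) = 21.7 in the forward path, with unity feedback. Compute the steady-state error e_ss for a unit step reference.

0.255

The loop is type 0. Static position error constant K_pos = C(0)·G_p(0) = 21.7·0.1349 = 2.928.
Steady-state error to a unit step: e_ss = 1/(1+K_pos) = 1/3.928 = 0.255.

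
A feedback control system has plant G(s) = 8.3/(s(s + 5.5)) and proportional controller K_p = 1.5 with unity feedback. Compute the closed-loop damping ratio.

ζ = 0.779

With unity feedback the closed-loop characteristic equation is s² + 5.5s + 1.5·8.3 = s² + 5.5s + 12.45 = 0.
Matching s² + 2ζω_n s + ω_n²: ω_n = √12.45 = 3.528 rad/s and 2ζω_n = 5.5, so ζ = 5.5/(2·3.528) = 0.779.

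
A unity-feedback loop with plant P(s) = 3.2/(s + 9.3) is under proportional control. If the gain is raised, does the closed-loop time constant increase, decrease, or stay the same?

decrease

The closed-loop bandwidth 9.3+K_p·3.2 grows with K_p, so τ shrinks.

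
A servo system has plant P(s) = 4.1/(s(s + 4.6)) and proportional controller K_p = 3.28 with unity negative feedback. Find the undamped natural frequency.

ω_n = 3.67 rad/s

1 + K_p·P(s) = 0 gives s² + 4.6s + 13.45 = 0.
Matching s² + 2ζω_n s + ω_n²: ω_n = √13.45 = 3.667 rad/s and 2ζω_n = 4.6, so ζ = 4.6/(2·3.667) = 0.627.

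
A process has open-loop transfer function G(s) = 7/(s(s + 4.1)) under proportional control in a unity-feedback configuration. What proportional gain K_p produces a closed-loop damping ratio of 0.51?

Closed-loop characteristic equation: s² + 4.1s + K_p·7 = 0.
So ω_n = √(7K_p) and 2ζω_n = 4.1, giving ζ = 4.1/(2√(7K_p)).
Setting ζ = 0.51: √(7K_p) = 4.1/(2·0.51) = 4.02, so K_p = 16.16/7 = 2.31.

K_p = 2.31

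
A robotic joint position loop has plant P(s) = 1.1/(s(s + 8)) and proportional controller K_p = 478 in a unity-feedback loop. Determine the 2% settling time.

The closed-loop denominator s² + 8s + 525.8 gives ω_n = √525.8 = 22.93 and ζ = 8/(2ω_n) = 0.1744.
2% settling time T_s ≈ 4/(ζω_n) = 4/4 = 1 s.

T_s ≈ 1 s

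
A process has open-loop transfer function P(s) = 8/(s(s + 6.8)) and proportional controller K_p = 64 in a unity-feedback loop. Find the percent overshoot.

The closed-loop denominator s² + 6.8s + 512 gives ω_n = √512 = 22.63 and ζ = 6.8/(2ω_n) = 0.1503.
%OS = 100·exp(−πζ/√(1−ζ²)) = 100·exp(−π·0.1503/√0.9774) = 62%.

62%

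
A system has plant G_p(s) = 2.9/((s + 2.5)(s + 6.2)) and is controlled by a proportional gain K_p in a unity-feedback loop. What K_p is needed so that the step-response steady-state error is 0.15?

Steady-state error for a unit step on this type-0 loop is 1/(1 + K_p·G_p(0)).
G_p(0) = 0.1871. Require 1/(1 + K_p·0.1871) = 0.15, so 1 + 0.1871·K_p = 6.667.
K_p = (6.667 − 1)/0.1871 = 30.3.

K_p = 30.3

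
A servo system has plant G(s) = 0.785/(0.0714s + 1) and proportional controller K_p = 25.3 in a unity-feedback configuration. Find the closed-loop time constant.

Closed loop: T(s) = K_p·G/(1+K_p·G) = 19.86/(0.0714s + 1 + 19.86), with pole at s = −(1 + 19.86)/0.0714 = −292.2.
Closed-loop time constant τ = 1/292.2 = 0.00342 s.

τ = 0.00342 s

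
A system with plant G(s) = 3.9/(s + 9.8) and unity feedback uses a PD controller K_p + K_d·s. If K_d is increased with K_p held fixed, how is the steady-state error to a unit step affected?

K_d affects only the transient (the s-coefficient); the DC loop gain, and hence e_ss, depends only on K_p.

unchanged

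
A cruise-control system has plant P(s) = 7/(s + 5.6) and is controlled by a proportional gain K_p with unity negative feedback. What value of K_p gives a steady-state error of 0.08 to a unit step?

For a type-0 loop with proportional control, e_ss = 1/(1 + K_p·P(0)).
P(0) = 1.25. Require 1/(1 + K_p·1.25) = 0.08, so 1 + 1.25·K_p = 12.5.
K_p = (12.5 − 1)/1.25 = 9.2.

K_p = 9.2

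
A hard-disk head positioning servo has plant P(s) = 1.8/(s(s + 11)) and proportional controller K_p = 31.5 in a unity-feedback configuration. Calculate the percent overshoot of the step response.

3.47%

Closed-loop characteristic equation: s² + 11s + 56.7 = 0, so ω_n = 7.53 rad/s and ζ = 11/(2·7.53) = 0.7304.
%OS = 100·exp(−πζ/√(1−ζ²)) = 100·exp(−π·0.7304/√0.4665) = 3.47%.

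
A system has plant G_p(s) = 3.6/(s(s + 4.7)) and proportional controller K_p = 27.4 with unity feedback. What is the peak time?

From 1 + K_pG_p(s) = 0: s² + 4.7s + 98.64 = 0 ⇒ ω_n = 9.932, ζ = 0.2366.
Damped frequency ω_d = ω_n√(1−ζ²) = 9.65 rad/s, so peak time T_p = π/ω_d = 0.326 s.

T_p = 0.326 s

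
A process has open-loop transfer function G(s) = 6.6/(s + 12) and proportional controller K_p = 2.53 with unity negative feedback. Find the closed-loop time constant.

τ = 0.0348 s

Closed-loop transfer function: T(s) = K_p·G(s)/(1 + K_p·G(s)) = 16.7/(s + 12 + 16.7) = 16.7/(s + 28.7).
Time constant τ = 1/28.7 = 0.0348 s.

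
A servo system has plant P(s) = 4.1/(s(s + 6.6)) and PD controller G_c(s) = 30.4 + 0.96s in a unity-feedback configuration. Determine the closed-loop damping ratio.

Forward path: (30.4 + 0.96s)·4.1/(s(s+6.6)). The closed-loop characteristic equation is s² + (6.6 + 4.1·0.96)s + 4.1·30.4 = 0.
That is s² + 10.54s + 124.6 = 0, so ω_n = 11.16 rad/s and ζ = 10.54/(2·11.16) = 0.4719.

ζ = 0.472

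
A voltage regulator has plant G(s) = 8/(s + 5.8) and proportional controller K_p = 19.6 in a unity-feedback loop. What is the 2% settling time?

T_s ≈ 0.0246 s

Closed-loop transfer function: T(s) = K_p·G(s)/(1 + K_p·G(s)) = 156.8/(s + 5.8 + 156.8) = 156.8/(s + 162.6).
Time constant τ = 1/162.6 = 0.00615 s, so the 2% settling time is about 4τ = 0.0246 s.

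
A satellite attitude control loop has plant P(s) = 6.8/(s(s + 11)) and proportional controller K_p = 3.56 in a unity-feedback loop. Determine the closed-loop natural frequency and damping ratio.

With unity feedback the closed-loop characteristic equation is s² + 11s + 3.56·6.8 = s² + 11s + 24.21 = 0.
Matching s² + 2ζω_n s + ω_n²: ω_n = √24.21 = 4.92 rad/s and 2ζω_n = 11, so ζ = 11/(2·4.92) = 1.12.

ω_n = 4.92 rad/s, ζ = 1.12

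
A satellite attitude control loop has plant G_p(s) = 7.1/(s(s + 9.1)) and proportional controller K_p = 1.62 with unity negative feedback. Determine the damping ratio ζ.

ζ = 1.34

The closed-loop denominator is s(s+9.1) + 1.62·7.1 = s² + 9.1s + 11.5.
So ω_n² = 11.5 ⇒ ω_n = 3.391 rad/s, and ζ = 9.1/(2ω_n) = 1.34.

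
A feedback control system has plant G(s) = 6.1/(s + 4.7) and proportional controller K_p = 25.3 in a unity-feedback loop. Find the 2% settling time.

Closed-loop transfer function: T(s) = K_p·G(s)/(1 + K_p·G(s)) = 154.3/(s + 4.7 + 154.3) = 154.3/(s + 159).
Time constant τ = 1/159 = 0.006288 s, so the 2% settling time is about 4τ = 0.0252 s.

T_s ≈ 0.0252 s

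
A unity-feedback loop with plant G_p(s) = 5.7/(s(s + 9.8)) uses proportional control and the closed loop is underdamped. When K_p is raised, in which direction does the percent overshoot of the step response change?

ζ = 9.8/(2√(5.7K_p)) decreases as K_p grows; lower damping means more overshoot.

increase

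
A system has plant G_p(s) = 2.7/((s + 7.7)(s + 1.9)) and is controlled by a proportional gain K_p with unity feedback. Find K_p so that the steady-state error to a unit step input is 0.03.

K_p = 175

Steady-state error for a unit step on this type-0 loop is 1/(1 + K_p·G_p(0)).
G_p(0) = 0.1846. Require 1/(1 + K_p·0.1846) = 0.03, so 1 + 0.1846·K_p = 33.33.
K_p = (33.33 − 1)/0.1846 = 175.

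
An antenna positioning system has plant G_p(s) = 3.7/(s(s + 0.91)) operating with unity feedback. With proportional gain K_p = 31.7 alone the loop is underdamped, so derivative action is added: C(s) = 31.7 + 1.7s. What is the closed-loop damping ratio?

Forward path: (31.7 + 1.7s)·3.7/(s(s+0.91)). The closed-loop characteristic equation is s² + (0.91 + 3.7·1.7)s + 3.7·31.7 = 0.
That is s² + 7.2s + 117.3 = 0, so ω_n = 10.83 rad/s and ζ = 7.2/(2·10.83) = 0.3324.

ζ = 0.332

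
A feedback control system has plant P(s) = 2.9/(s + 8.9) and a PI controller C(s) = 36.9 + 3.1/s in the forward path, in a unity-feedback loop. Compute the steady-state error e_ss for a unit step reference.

0

The open loop C(s)P(s) has a pole at the origin (type 1), so the static position error constant is infinite and e_ss = 1/(1+∞) = 0.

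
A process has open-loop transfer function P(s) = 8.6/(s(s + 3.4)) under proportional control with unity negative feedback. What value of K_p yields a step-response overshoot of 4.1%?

From %OS = 100·exp(−πζ/√(1−ζ²)) = 4.1%, ζ = −ln(0.041)/√(π²+ln²(0.041)) = 0.713.
Characteristic equation s² + 3.4s + 8.6K_p = 0 gives ζ = 3.4/(2√(8.6K_p)).
Setting ζ = 0.713: √(8.6K_p) = 3.4/(2·0.713) = 2.384, so K_p = 5.686/8.6 = 0.661.

K_p = 0.661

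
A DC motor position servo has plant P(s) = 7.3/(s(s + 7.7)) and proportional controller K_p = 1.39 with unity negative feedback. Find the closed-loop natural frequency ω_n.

1 + K_p·P(s) = 0 gives s² + 7.7s + 10.15 = 0.
So ω_n² = 10.15 ⇒ ω_n = 3.185 rad/s, and ζ = 7.7/(2ω_n) = 1.21.

ω_n = 3.19 rad/s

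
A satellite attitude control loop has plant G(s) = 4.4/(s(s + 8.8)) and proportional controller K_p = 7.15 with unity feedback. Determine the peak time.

T_p = 0.903 s

Closed-loop characteristic equation: s² + 8.8s + 31.46 = 0, so ω_n = 5.609 rad/s and ζ = 8.8/(2·5.609) = 0.7845.
Damped frequency ω_d = ω_n√(1−ζ²) = 3.479 rad/s, so peak time T_p = π/ω_d = 0.903 s.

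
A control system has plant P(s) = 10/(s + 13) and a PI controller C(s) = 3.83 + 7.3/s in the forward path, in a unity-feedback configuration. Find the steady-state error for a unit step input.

0

The open loop C(s)P(s) has a pole at the origin (type 1), so the static position error constant is infinite and e_ss = 1/(1+∞) = 0.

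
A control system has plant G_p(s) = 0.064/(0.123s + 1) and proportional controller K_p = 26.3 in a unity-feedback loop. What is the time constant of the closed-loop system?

τ = 0.0458 s

Closed loop: T(s) = K_p·G_p/(1+K_p·G_p) = 1.683/(0.123s + 1 + 1.683), with pole at s = −(1 + 1.683)/0.123 = −21.81.
Closed-loop time constant τ = 1/21.81 = 0.0458 s.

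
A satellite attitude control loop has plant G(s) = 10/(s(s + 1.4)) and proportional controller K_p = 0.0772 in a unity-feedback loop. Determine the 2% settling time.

T_s ≈ 5.71 s

From 1 + K_pG(s) = 0: s² + 1.4s + 0.772 = 0 ⇒ ω_n = 0.8786, ζ = 0.7967.
2% settling time T_s ≈ 4/(ζω_n) = 4/0.7 = 5.71 s.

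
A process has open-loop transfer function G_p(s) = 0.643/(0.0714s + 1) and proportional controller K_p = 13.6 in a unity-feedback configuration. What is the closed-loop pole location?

Closed loop: T(s) = K_p·G_p/(1+K_p·G_p) = 8.745/(0.0714s + 1 + 8.745), with pole at s = −(1 + 8.745)/0.0714 = −136.5.

s = -136.5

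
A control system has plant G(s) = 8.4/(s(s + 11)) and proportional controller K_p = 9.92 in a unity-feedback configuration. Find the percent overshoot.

9.33%

From 1 + K_pG(s) = 0: s² + 11s + 83.33 = 0 ⇒ ω_n = 9.128, ζ = 0.6025.
%OS = 100·exp(−πζ/√(1−ζ²)) = 100·exp(−π·0.6025/√0.637) = 9.33%.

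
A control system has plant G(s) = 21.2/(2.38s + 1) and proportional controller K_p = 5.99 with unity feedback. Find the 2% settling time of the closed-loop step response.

Closed loop: T(s) = K_p·G/(1+K_p·G) = 127/(2.38s + 1 + 127), with pole at s = −(1 + 127)/2.38 = −53.78.
τ = 1/53.78 = 0.0186 s, so 2% settling time ≈ 4τ = 0.0744 s.

T_s ≈ 0.0744 s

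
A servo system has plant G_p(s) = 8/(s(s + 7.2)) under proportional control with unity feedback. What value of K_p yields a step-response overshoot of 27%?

From %OS = 100·exp(−πζ/√(1−ζ²)) = 27%, ζ = −ln(0.27)/√(π²+ln²(0.27)) = 0.3847.
Characteristic equation s² + 7.2s + 8K_p = 0 gives ζ = 7.2/(2√(8K_p)).
Setting ζ = 0.3847: √(8K_p) = 7.2/(2·0.3847) = 9.358, so K_p = 87.57/8 = 10.9.

K_p = 10.9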